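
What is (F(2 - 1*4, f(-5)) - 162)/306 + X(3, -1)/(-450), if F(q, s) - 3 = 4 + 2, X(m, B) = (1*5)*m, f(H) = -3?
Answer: -8/15 ≈ -0.53333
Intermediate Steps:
X(m, B) = 5*m
F(q, s) = 9 (F(q, s) = 3 + (4 + 2) = 3 + 6 = 9)
(F(2 - 1*4, f(-5)) - 162)/306 + X(3, -1)/(-450) = (9 - 162)/306 + (5*3)/(-450) = -153*1/306 + 15*(-1/450) = -1/2 - 1/30 = -8/15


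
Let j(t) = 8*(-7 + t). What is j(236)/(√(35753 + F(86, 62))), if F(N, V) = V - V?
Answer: 1832*√35753/35753 ≈ 9.6888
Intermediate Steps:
F(N, V) = 0
j(t) = -56 + 8*t
j(236)/(√(35753 + F(86, 62))) = (-56 + 8*236)/(√(35753 + 0)) = (-56 + 1888)/(√35753) = 1832*(√35753/35753) = 1832*√35753/35753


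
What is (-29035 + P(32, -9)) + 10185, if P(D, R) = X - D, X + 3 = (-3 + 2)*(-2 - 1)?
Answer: -18882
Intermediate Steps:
X = 0 (X = -3 + (-3 + 2)*(-2 - 1) = -3 - 1*(-3) = -3 + 3 = 0)
P(D, R) = -D (P(D, R) = 0 - D = -D)
(-29035 + P(32, -9)) + 10185 = (-29035 - 1*32) + 10185 = (-29035 - 32) + 10185 = -29067 + 10185 = -18882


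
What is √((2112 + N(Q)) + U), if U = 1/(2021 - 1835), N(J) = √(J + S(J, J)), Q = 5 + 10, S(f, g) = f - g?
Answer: √(73066938 + 34596*√15)/186 ≈ 45.999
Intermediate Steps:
Q = 15
N(J) = √J (N(J) = √(J + (J - J)) = √(J + 0) = √J)
U = 1/186 ≈ 0.0053763
√((2112 + N(Q)) + U) = √((2112 + √15) + 1/186) = √(392833/186 + √15)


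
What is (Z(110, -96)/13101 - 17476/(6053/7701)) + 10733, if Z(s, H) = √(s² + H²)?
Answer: -912036065789/79300353 ≈ -11501.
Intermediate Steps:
Z(s, H) = √(H² + s²)
(Z(110, -96)/13101 - 17476/(6053/7701)) + 10733 = (√((-96)² + 110²)/13101 - 17476/(6053/7701)) + 10733 = (√(9216 + 12100)*(1/13101) - 17476/(6053*(1/7701))) + 10733 = (√21316*(1/13101) - 17476/6053/7701) + 10733 = (146*(1/13101) - 17476*7701/6053) + 10733 = (146/13101 - 134582676/6053) + 10733 = -1763166754538/79300353 + 10733 = -912036065789/79300353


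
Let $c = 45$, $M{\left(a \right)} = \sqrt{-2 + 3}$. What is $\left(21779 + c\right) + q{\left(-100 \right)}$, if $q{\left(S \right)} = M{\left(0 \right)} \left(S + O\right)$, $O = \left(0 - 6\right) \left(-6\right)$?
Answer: $21760$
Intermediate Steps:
$M{\left(a \right)} = 1$ ($M{\left(a \right)} = \sqrt{1} = 1$)
$O = 36$ ($O = \left(-6\right) \left(-6\right) = 36$)
$q{\left(S \right)} = 36 + S$ ($q{\left(S \right)} = 1 \left(S + 36\right) = 1 \left(36 + S\right) = 36 + S$)
$\left(21779 + c\right) + q{\left(-100 \right)} = \left(21779 + 45\right) + \left(36 - 100\right) = 21824 - 64 = 21760$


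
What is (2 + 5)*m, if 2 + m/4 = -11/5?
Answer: -588/5 ≈ -117.60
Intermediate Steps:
m = -84/5 (m = -8 + 4*(-11/5) = -8 - 44/5 = -84/5 ≈ -16.800)
(2 + 5)*m = (2 + 5)*(-84/5) = 7*(-84/5) = -588/5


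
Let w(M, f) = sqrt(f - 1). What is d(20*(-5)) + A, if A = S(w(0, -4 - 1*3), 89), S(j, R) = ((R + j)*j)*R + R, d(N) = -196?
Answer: -819 + 15842*I*sqrt(2) ≈ -819.0 + 22404.0*I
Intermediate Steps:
w(M, f) = sqrt(-1 + f)
S(j, R) = R + R*j*(R + j) (S(j, R) = (j*(R + j))*R + R = R*j*(R + j) + R = R + R*j*(R + j))
A = -623 + 15842*I*sqrt(2) (A = 89*(1 + (sqrt(-1 + (-4 - 1*3)))**2 + 89*sqrt(-1 + (-4 - 1*3))) = 89*(1 + (sqrt(-1 + (-4 - 3)))**2 + 89*sqrt(-1 + (-4 - 3))) = 89*(1 + (sqrt(-1 - 7))**2 + 89*sqrt(-1 - 7)) = 89*(1 + (sqrt(-8))**2 + 89*sqrt(-8)) = 89*(1 + (2*I*sqrt(2))**2 + 89*(2*I*sqrt(2))) = 89*(1 - 8 + 178*I*sqrt(2)) = 89*(-7 + 178*I*sqrt(2)) = -623 + 15842*I*sqrt(2) ≈ -623.0 + 22404.0*I)
d(20*(-5)) + A = -196 + (-623 + 15842*I*sqrt(2)) = -819 + 15842*I*sqrt(2)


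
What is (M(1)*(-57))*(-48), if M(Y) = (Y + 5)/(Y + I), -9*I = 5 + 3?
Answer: 147744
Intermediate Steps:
I = -8/9 (I = -(5 + 3)/9 = -⅑*8 = -8/9 ≈ -0.88889)
M(Y) = (5 + Y)/(-8/9 + Y) (M(Y) = (Y + 5)/(Y - 8/9) = (5 + Y)/(-8/9 + Y))
(M(1)*(-57))*(-48) = ((9*(5 + 1)/(-8 + 9*1))*(-57))*(-48) = ((9*6/(-8 + 9))*(-57))*(-48) = ((9*6/1)*(-57))*(-48) = ((9*1*6)*(-57))*(-48) = (54*(-57))*(-48) = -3078*(-48) = 147744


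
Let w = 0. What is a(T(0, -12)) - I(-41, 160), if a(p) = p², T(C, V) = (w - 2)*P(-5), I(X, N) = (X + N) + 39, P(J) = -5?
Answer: -58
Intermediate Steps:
I(X, N) = 39 + N + X (I(X, N) = (N + X) + 39 = 39 + N + X)
T(C, V) = 10 (T(C, V) = (0 - 2)*(-5) = -2*(-5) = 10)
a(T(0, -12)) - I(-41, 160) = 10² - (39 + 160 - 41) = 100 - 1*158 = 100 - 158 = -58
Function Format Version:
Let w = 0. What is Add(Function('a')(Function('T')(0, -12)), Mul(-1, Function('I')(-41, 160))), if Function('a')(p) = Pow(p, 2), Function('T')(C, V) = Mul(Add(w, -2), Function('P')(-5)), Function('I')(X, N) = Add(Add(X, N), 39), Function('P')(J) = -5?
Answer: -58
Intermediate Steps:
Function('I')(X, N) = Add(39, N, X) (Function('I')(X, N) = Add(Add(N, X), 39) = Add(39, N, X))
Function('T')(C, V) = 10 (Function('T')(C, V) = Mul(Add(0, -2), -5) = Mul(-2, -5) = 10)
Add(Function('a')(Function('T')(0, -12)), Mul(-1, Function('I')(-41, 160))) = Add(Pow(10, 2), Mul(-1, Add(39, 160, -41))) = Add(100, Mul(-1, 158)) = Add(100, -158) = -58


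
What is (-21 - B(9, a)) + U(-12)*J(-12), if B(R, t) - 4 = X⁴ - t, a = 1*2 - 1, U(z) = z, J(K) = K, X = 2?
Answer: 104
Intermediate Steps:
a = 1 (a = 2 - 1 = 1)
B(R, t) = 20 - t (B(R, t) = 4 + (2⁴ - t) = 4 + (16 - t) = 20 - t)
(-21 - B(9, a)) + U(-12)*J(-12) = (-21 - (20 - 1*1)) - 12*(-12) = (-21 - (20 - 1)) + 144 = (-21 - 1*19) + 144 = (-21 - 19) + 144 = -40 + 144 = 104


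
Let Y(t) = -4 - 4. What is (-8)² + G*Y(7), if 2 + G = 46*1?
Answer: -288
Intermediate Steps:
G = 44 (G = -2 + 46*1 = -2 + 46 = 44)
Y(t) = -8
(-8)² + G*Y(7) = (-8)² + 44*(-8) = 64 - 352 = -288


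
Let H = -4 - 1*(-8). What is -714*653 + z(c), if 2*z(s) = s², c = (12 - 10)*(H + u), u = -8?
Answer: -466210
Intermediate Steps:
H = 4 (H = -4 + 8 = 4)
c = -8 (c = (12 - 10)*(4 - 8) = 2*(-4) = -8)
z(s) = s²/2
-714*653 + z(c) = -714*653 + (½)*(-8)² = -466242 + (½)*64 = -466242 + 32 = -466210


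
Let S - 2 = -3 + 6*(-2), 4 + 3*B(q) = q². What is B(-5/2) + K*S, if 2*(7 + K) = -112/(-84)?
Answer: 997/12 ≈ 83.083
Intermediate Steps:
B(q) = -4/3 + q²/3
S = -13 (S = 2 + (-3 + 6*(-2)) = 2 + (-3 - 12) = 2 - 15 = -13)
K = -19/3 (K = -7 + (-112/(-84))/2 = -7 + (-112*(-1/84))/2 = -7 + (½)*(4/3) = -7 + ⅔ = -19/3 ≈ -6.3333)
B(-5/2) + K*S = (-4/3 + (-5/2)²/3) - 19/3*(-13) = (-4/3 + (-5*½)²/3) + 247/3 = (-4/3 + (-5/2)²/3) + 247/3 = (-4/3 + (⅓)*(25/4)) + 247/3 = (-4/3 + 25/12) + 247/3 = ¾ + 247/3 = 997/12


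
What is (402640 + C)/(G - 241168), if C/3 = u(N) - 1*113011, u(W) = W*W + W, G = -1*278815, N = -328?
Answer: -385375/519983 ≈ -0.74113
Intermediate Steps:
G = -278815
u(W) = W + W**2 (u(W) = W**2 + W = W + W**2)
C = -17265 (C = 3*(-328*(1 - 328) - 1*113011) = 3*(-328*(-327) - 113011) = 3*(107256 - 113011) = 3*(-5755) = -17265)
(402640 + C)/(G - 241168) = (402640 - 17265)/(-278815 - 241168) = 385375/(-519983) = 385375*(-1/519983) = -385375/519983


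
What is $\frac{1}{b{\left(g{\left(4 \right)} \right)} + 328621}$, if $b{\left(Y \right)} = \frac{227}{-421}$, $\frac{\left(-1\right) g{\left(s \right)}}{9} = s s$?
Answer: $\frac{421}{138349214} \approx 3.043 \cdot 10^{-6}$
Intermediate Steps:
$g{\left(s \right)} = - 9 s^{2}$ ($g{\left(s \right)} = - 9 s s = - 9 s^{2}$)
$b{\left(Y \right)} = - \frac{227}{421}$ ($b{\left(Y \right)} = 227 \left(- \frac{1}{421}\right) = - \frac{227}{421}$)
$\frac{1}{b{\left(g{\left(4 \right)} \right)} + 328621} = \frac{1}{- \frac{227}{421} + 328621} = \frac{1}{\frac{138349214}{421}} = \frac{421}{138349214}$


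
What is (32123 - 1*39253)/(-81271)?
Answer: 7130/81271 ≈ 0.087731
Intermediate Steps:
(32123 - 1*39253)/(-81271) = (32123 - 39253)*(-1/81271) = -7130*(-1/81271) = 7130/81271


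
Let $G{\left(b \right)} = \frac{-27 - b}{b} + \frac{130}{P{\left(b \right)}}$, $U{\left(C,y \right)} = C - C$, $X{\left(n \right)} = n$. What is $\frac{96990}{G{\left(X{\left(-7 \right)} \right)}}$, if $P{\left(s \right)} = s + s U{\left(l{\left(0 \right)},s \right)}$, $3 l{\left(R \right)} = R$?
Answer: $- \frac{67893}{11} \approx -6172.1$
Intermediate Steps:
$l{\left(R \right)} = \frac{R}{3}$
$U{\left(C,y \right)} = 0$
$P{\left(s \right)} = s$ ($P{\left(s \right)} = s + s 0 = s + 0 = s$)
$G{\left(b \right)} = \frac{130}{b} + \frac{-27 - b}{b}$ ($G{\left(b \right)} = \frac{-27 - b}{b} + \frac{130}{b} = \frac{130}{b} + \frac{-27 - b}{b}$)
$\frac{96990}{G{\left(X{\left(-7 \right)} \right)}} = \frac{96990}{\frac{1}{-7} \left(103 - -7\right)} = \frac{96990}{\left(- \frac{1}{7}\right) \left(103 + 7\right)} = \frac{96990}{\left(- \frac{1}{7}\right) 110} = \frac{96990}{- \frac{110}{7}} = 96990 \left(- \frac{7}{110}\right) = - \frac{67893}{11}$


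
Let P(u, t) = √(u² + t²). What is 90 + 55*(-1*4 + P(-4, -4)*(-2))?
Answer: -130 - 440*√2 ≈ -752.25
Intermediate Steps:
P(u, t) = √(t² + u²)
90 + 55*(-1*4 + P(-4, -4)*(-2)) = 90 + 55*(-1*4 + √((-4)² + (-4)²)*(-2)) = 90 + 55*(-4 + √(16 + 16)*(-2)) = 90 + 55*(-4 + √32*(-2)) = 90 + 55*(-4 + (4*√2)*(-2)) = 90 + 55*(-4 - 8*√2) = 90 + (-220 - 440*√2) = -130 - 440*√2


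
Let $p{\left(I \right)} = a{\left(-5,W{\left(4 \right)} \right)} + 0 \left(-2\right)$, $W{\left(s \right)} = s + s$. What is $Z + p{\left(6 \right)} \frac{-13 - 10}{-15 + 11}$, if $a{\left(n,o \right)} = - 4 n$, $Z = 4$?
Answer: $119$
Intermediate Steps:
$W{\left(s \right)} = 2 s$
$p{\left(I \right)} = 20$ ($p{\left(I \right)} = \left(-4\right) \left(-5\right) + 0 \left(-2\right) = 20 + 0 = 20$)
$Z + p{\left(6 \right)} \frac{-13 - 10}{-15 + 11} = 4 + 20 \frac{-13 - 10}{-15 + 11} = 4 + 20 \left(- \frac{23}{-4}\right) = 4 + 20 \left(\left(-23\right) \left(- \frac{1}{4}\right)\right) = 4 + 20 \cdot \frac{23}{4} = 4 + 115 = 119$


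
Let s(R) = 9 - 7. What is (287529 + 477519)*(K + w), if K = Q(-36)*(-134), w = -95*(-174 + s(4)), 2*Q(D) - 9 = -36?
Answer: 13884856152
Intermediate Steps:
Q(D) = -27/2 (Q(D) = 9/2 + (½)*(-36) = 9/2 - 18 = -27/2)
s(R) = 2
w = 16340 (w = -95*(-174 + 2) = -95*(-172) = 16340)
K = 1809 (K = -27/2*(-134) = 1809)
(287529 + 477519)*(K + w) = (287529 + 477519)*(1809 + 16340) = 765048*18149 = 13884856152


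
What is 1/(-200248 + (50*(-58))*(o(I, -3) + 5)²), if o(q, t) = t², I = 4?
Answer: -1/768648 ≈ -1.3010e-6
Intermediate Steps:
1/(-200248 + (50*(-58))*(o(I, -3) + 5)²) = 1/(-200248 + (50*(-58))*((-3)² + 5)²) = 1/(-200248 - 2900*(9 + 5)²) = 1/(-200248 - 2900*14²) = 1/(-200248 - 2900*196) = 1/(-200248 - 568400) = 1/(-768648) = -1/768648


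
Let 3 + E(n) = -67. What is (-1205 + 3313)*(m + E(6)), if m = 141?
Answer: 149668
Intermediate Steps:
E(n) = -70 (E(n) = -3 - 67 = -70)
(-1205 + 3313)*(m + E(6)) = (-1205 + 3313)*(141 - 70) = 2108*71 = 149668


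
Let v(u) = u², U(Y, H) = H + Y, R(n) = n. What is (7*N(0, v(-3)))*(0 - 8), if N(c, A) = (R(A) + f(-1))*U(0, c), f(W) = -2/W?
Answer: 0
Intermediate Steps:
N(c, A) = c*(2 + A) (N(c, A) = (A - 2/(-1))*(c + 0) = (A - 2*(-1))*c = (A + 2)*c = (2 + A)*c = c*(2 + A))
(7*N(0, v(-3)))*(0 - 8) = (7*(0*(2 + (-3)²)))*(0 - 8) = (7*(0*(2 + 9)))*(-8) = (7*(0*11))*(-8) = (7*0)*(-8) = 0*(-8) = 0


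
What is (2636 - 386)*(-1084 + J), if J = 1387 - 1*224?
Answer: 177750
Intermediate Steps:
J = 1163 (J = 1387 - 224 = 1163)
(2636 - 386)*(-1084 + J) = (2636 - 386)*(-1084 + 1163) = 2250*79 = 177750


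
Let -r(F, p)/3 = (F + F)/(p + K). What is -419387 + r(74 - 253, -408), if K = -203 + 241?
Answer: -77587132/185 ≈ -4.1939e+5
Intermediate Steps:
K = 38
r(F, p) = -6*F/(38 + p) (r(F, p) = -3*(F + F)/(p + 38) = -3*2*F/(38 + p) = -6*F/(38 + p))
-419387 + r(74 - 253, -408) = -419387 - 6*(74 - 253)/(38 - 408) = -419387 - 6*(-179)/(-370) = -419387 - 6*(-179)*(-1/370) = -419387 - 537/185 = -77587132/185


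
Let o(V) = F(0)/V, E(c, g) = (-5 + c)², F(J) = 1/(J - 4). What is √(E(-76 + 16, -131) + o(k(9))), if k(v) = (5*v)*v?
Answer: √34222495/90 ≈ 65.000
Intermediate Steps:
F(J) = 1/(-4 + J)
k(v) = 5*v²
o(V) = -1/(4*V) (o(V) = 1/((-4 + 0)*V) = 1/((-4)*V) = -1/(4*V))
√(E(-76 + 16, -131) + o(k(9))) = √((-5 + (-76 + 16))² - 1/(4*(5*9²))) = √((-5 - 60)² - 1/(4*(5*81))) = √((-65)² - ¼/405) = √(4225 - ¼*1/405) = √(4225 - 1/1620) = √(6844499/1620) = √34222495/90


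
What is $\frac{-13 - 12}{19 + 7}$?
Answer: $- \frac{25}{26} \approx -0.96154$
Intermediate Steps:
$\frac{-13 - 12}{19 + 7} = \frac{1}{26} \left(-25\right) = - \frac{25}{26}$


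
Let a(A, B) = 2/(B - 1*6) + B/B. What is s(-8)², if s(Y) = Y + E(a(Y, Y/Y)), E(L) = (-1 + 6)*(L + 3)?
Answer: 100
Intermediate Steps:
a(A, B) = 1 + 2/(-6 + B) (a(A, B) = 2/(B - 6) + 1 = 2/(-6 + B) + 1 = 1 + 2/(-6 + B))
E(L) = 15 + 5*L (E(L) = 5*(3 + L) = 15 + 5*L)
s(Y) = 18 + Y (s(Y) = Y + (15 + 5*((-4 + Y/Y)/(-6 + Y/Y))) = Y + (15 + 5*((-4 + 1)/(-6 + 1))) = Y + (15 + 5*(-3/(-5))) = Y + (15 + 5*(-⅕*(-3))) = Y + (15 + 5*(⅗)) = Y + (15 + 3) = Y + 18 = 18 + Y)
s(-8)² = (18 - 8)² = 10² = 100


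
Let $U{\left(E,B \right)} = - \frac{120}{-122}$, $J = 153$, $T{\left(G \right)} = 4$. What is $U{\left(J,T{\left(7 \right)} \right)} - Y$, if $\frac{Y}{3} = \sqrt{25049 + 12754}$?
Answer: $\frac{60}{61} - 3 \sqrt{37803} \approx -582.31$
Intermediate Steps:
$U{\left(E,B \right)} = \frac{60}{61}$ ($U{\left(E,B \right)} = \left(-120\right) \left(- \frac{1}{122}\right) = \frac{60}{61}$)
$Y = 3 \sqrt{37803}$ ($Y = 3 \sqrt{25049 + 12754} = 3 \sqrt{37803} \approx 583.29$)
$U{\left(J,T{\left(7 \right)} \right)} - Y = \frac{60}{61} - 3 \sqrt{37803}$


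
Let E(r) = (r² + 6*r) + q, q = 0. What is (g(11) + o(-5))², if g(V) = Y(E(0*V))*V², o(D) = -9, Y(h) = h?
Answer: 81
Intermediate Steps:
E(r) = r² + 6*r (E(r) = (r² + 6*r) + 0 = r² + 6*r)
g(V) = 0 (g(V) = ((0*V)*(6 + 0*V))*V² = (0*(6 + 0))*V² = (0*6)*V² = 0*V² = 0)
(g(11) + o(-5))² = (0 - 9)² = (-9)² = 81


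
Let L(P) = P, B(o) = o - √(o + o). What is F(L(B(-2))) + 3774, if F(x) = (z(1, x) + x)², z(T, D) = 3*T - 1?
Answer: 3770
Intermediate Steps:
z(T, D) = -1 + 3*T
B(o) = o - √2*√o (B(o) = o - √(2*o) = o - √2*√o)
F(x) = (2 + x)² (F(x) = ((-1 + 3*1) + x)² = ((-1 + 3) + x)² = (2 + x)²)
F(L(B(-2))) + 3774 = (2 + (-2 - √2*√(-2)))² + 3774 = (2 + (-2 - √2*I*√2))² + 3774 = (2 + (-2 - 2*I))² + 3774 = (-2*I)² + 3774 = -4 + 3774 = 3770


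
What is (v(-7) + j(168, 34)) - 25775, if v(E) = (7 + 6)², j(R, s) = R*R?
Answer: 2618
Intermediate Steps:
j(R, s) = R²
v(E) = 169 (v(E) = 13² = 169)
(v(-7) + j(168, 34)) - 25775 = (169 + 168²) - 25775 = (169 + 28224) - 25775 = 28393 - 25775 = 2618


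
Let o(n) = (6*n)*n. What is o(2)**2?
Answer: 576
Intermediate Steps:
o(n) = 6*n**2
o(2)**2 = (6*2**2)**2 = (6*4)**2 = 24**2 = 576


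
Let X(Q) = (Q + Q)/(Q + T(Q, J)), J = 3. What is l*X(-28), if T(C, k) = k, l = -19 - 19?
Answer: -2128/25 ≈ -85.120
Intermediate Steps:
l = -38
X(Q) = 2*Q/(3 + Q) (X(Q) = (Q + Q)/(Q + 3) = (2*Q)/(3 + Q) = 2*Q/(3 + Q))
l*X(-28) = -76*(-28)/(3 - 28) = -76*(-28)/(-25) = -76*(-28)*(-1)/25 = -38*56/25 = -2128/25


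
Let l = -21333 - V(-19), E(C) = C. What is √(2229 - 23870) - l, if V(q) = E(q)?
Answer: 21314 + I*√21641 ≈ 21314.0 + 147.11*I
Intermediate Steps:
V(q) = q
l = -21314 (l = -21333 - 1*(-19) = -21333 + 19 = -21314)
√(2229 - 23870) - l = √(2229 - 23870) - 1*(-21314) = √(-21641) + 21314 = I*√21641 + 21314 = 21314 + I*√21641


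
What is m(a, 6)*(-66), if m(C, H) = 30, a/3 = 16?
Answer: -1980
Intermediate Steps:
a = 48 (a = 3*16 = 48)
m(a, 6)*(-66) = 30*(-66) = -1980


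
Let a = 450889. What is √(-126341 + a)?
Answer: 2*√81137 ≈ 569.69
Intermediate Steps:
√(-126341 + a) = √(-126341 + 450889) = √324548 = 2*√81137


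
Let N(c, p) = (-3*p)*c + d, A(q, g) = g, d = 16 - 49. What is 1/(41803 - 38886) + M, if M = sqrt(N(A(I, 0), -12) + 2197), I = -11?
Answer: 1/2917 + 2*sqrt(541) ≈ 46.519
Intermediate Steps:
d = -33
N(c, p) = -33 - 3*c*p (N(c, p) = (-3*p)*c - 33 = -3*c*p - 33 = -33 - 3*c*p)
M = 2*sqrt(541) (M = sqrt((-33 - 3*0*(-12)) + 2197) = sqrt((-33 + 0) + 2197) = sqrt(-33 + 2197) = sqrt(2164) = 2*sqrt(541) ≈ 46.519)
1/(41803 - 38886) + M = 1/(41803 - 38886) + 2*sqrt(541) = 1/2917 + 2*sqrt(541)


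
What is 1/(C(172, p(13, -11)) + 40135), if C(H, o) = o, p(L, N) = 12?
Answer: 1/40147 ≈ 2.4908e-5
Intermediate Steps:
1/(C(172, p(13, -11)) + 40135) = 1/(12 + 40135) = 1/40147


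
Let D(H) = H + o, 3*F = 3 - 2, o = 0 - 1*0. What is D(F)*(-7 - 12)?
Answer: -19/3 ≈ -6.3333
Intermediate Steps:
o = 0 (o = 0 + 0 = 0)
F = 1/3 (F = (3 - 2)/3 = (1/3)*1 = 1/3 ≈ 0.33333)
D(H) = H (D(H) = H + 0 = H)
D(F)*(-7 - 12) = (-7 - 12)/3 = (1/3)*(-19) = -19/3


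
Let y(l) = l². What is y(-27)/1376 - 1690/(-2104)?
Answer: 482407/361888 ≈ 1.3330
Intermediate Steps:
y(-27)/1376 - 1690/(-2104) = (-27)²/1376 - 1690/(-2104) = 729*(1/1376) - 1690*(-1/2104) = 729/1376 + 845/1052 = 482407/361888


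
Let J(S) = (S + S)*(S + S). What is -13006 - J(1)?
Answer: -13010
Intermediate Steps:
J(S) = 4*S² (J(S) = (2*S)*(2*S) = 4*S²)
-13006 - J(1) = -13006 - 4*1² = -13006 - 4 = -13010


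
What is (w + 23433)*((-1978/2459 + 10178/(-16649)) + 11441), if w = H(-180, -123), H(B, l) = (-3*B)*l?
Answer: -20132330981465409/40939891 ≈ -4.9175e+8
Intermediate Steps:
H(B, l) = -3*B*l
w = -66420 (w = -3*(-180)*(-123) = -66420)
(w + 23433)*((-1978/2459 + 10178/(-16649)) + 11441) = (-66420 + 23433)*((-1978/2459 + 10178/(-16649)) + 11441) = -42987*((-1978*1/2459 + 10178*(-1/16649)) + 11441) = -42987*((-1978/2459 - 10178/16649) + 11441) = -42987*(-57959424/40939891 + 11441) = -42987*468335333507/40939891 = -20132330981465409/40939891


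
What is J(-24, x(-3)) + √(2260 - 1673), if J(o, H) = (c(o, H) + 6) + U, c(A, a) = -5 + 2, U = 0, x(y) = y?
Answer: 3 + √587 ≈ 27.228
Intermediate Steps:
c(A, a) = -3
J(o, H) = 3 (J(o, H) = (-3 + 6) + 0 = 3 + 0 = 3)
J(-24, x(-3)) + √(2260 - 1673) = 3 + √(2260 - 1673) = 3 + √587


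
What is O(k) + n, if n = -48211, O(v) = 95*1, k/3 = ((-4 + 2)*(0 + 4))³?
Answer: -48116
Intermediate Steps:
k = -1536 (k = 3*((-4 + 2)*(0 + 4))³ = 3*(-2*4)³ = 3*(-8)³ = 3*(-512) = -1536)
O(v) = 95
O(k) + n = 95 - 48211 = -48116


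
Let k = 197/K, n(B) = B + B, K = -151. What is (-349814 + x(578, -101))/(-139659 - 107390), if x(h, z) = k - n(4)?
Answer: 52823319/37304399 ≈ 1.4160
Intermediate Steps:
n(B) = 2*B
k = -197/151 (k = 197/(-151) = 197*(-1/151) = -197/151 ≈ -1.3046)
x(h, z) = -1405/151 (x(h, z) = -197/151 - 2*4 = -197/151 - 1*8 = -197/151 - 8 = -1405/151)
(-349814 + x(578, -101))/(-139659 - 107390) = (-349814 - 1405/151)/(-139659 - 107390) = -52823319/151/(-247049) = -52823319/151*(-1/247049) = 52823319/37304399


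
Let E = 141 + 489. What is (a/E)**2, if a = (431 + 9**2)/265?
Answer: 65536/6968075625 ≈ 9.4052e-6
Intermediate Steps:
E = 630
a = 512/265 (a = (431 + 81)*(1/265) = 512*(1/265) = 512/265 ≈ 1.9321)
(a/E)**2 = ((512/265)/630)**2 = ((512/265)*(1/630))**2 = (256/83475)**2 = 65536/6968075625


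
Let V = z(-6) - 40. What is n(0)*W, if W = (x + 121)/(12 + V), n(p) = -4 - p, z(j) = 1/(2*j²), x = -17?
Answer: 2304/155 ≈ 14.865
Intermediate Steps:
z(j) = 1/(2*j²)
V = -2879/72 (V = (½)/(-6)² - 40 = (½)*(1/36) - 40 = 1/72 - 40 = -2879/72 ≈ -39.986)
W = -576/155 (W = (-17 + 121)/(12 - 2879/72) = 104/(-2015/72) = 104*(-72/2015) = -576/155 ≈ -3.7161)
n(0)*W = (-4 - 1*0)*(-576/155) = (-4 + 0)*(-576/155) = -4*(-576/155) = 2304/155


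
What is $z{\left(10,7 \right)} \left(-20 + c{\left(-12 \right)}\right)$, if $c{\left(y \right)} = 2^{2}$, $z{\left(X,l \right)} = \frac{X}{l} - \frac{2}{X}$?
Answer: $- \frac{688}{35} \approx -19.657$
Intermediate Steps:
$z{\left(X,l \right)} = - \frac{2}{X} + \frac{X}{l}$
$c{\left(y \right)} = 4$
$z{\left(10,7 \right)} \left(-20 + c{\left(-12 \right)}\right) = \left(- \frac{2}{10} + \frac{10}{7}\right) \left(-20 + 4\right) = \left(\left(-2\right) \frac{1}{10} + 10 \cdot \frac{1}{7}\right) \left(-16\right) = \left(- \frac{1}{5} + \frac{10}{7}\right) \left(-16\right) = \frac{43}{35} \left(-16\right) = - \frac{688}{35}$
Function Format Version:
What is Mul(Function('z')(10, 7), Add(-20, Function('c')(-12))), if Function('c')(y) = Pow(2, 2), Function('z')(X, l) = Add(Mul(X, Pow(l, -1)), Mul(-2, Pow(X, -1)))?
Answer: Rational(-688, 35) ≈ -19.657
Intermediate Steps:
Function('z')(X, l) = Add(Mul(-2, Pow(X, -1)), Mul(X, Pow(l, -1)))
Function('c')(y) = 4
Mul(Function('z')(10, 7), Add(-20, Function('c')(-12))) = Mul(Add(Mul(-2, Pow(10, -1)), Mul(10, Pow(7, -1))), Add(-20, 4)) = Mul(Add(Mul(-2, Rational(1, 10)), Mul(10, Rational(1, 7))), -16) = Mul(Add(Rational(-1, 5), Rational(10, 7)), -16) = Mul(Rational(43, 35), -16) = Rational(-688, 35)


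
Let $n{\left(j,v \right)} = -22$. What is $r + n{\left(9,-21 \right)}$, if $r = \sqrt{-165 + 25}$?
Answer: $-22 + 2 i \sqrt{35} \approx -22.0 + 11.832 i$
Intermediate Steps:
$r = 2 i \sqrt{35}$ ($r = \sqrt{-140} = 2 i \sqrt{35} \approx 11.832 i$)
$r + n{\left(9,-21 \right)} = 2 i \sqrt{35} - 22 = -22 + 2 i \sqrt{35}$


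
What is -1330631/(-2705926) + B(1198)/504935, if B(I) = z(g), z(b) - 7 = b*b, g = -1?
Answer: 671903811393/1366316744810 ≈ 0.49176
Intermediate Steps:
z(b) = 7 + b² (z(b) = 7 + b*b = 7 + b²)
B(I) = 8 (B(I) = 7 + (-1)² = 7 + 1 = 8)
-1330631/(-2705926) + B(1198)/504935 = -1330631/(-2705926) + 8/504935 = -1330631*(-1/2705926) + 8*(1/504935) = 1330631/2705926 + 8/504935 = 671903811393/1366316744810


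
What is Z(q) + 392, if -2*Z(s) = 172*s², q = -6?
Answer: -2704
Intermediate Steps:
Z(s) = -86*s²
Z(q) + 392 = -86*(-6)² + 392 = -86*36 + 392 = -3096 + 392 = -2704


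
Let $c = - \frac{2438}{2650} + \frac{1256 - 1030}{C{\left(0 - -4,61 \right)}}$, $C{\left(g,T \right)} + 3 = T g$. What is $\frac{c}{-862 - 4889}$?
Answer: $- \frac{107}{34649775} \approx -3.088 \cdot 10^{-6}$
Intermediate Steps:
$C{\left(g,T \right)} = -3 + T g$
$c = \frac{107}{6025}$ ($c = - \frac{2438}{2650} + \frac{1256 - 1030}{-3 + 61 \left(0 - -4\right)} = \left(-2438\right) \frac{1}{2650} + \frac{1256 - 1030}{-3 + 61 \left(0 + 4\right)} = - \frac{23}{25} + \frac{226}{-3 + 61 \cdot 4} = - \frac{23}{25} + \frac{226}{-3 + 244} = - \frac{23}{25} + \frac{226}{241} = \frac{107}{6025} \approx 0.017759$)
$\frac{c}{-862 - 4889} = \frac{107}{6025 \left(-862 - 4889\right)} = \frac{107}{6025 \left(-5751\right)} = \frac{107}{6025} \left(- \frac{1}{5751}\right) = - \frac{107}{34649775}$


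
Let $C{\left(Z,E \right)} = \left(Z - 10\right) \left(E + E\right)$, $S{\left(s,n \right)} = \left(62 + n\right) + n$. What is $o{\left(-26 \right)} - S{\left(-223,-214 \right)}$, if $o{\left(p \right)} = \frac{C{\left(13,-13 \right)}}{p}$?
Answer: $369$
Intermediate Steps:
$S{\left(s,n \right)} = 62 + 2 n$
$C{\left(Z,E \right)} = 2 E \left(-10 + Z\right)$ ($C{\left(Z,E \right)} = \left(-10 + Z\right) 2 E = 2 E \left(-10 + Z\right)$)
$o{\left(p \right)} = - \frac{78}{p}$ ($o{\left(p \right)} = \frac{2 \left(-13\right) \left(-10 + 13\right)}{p} = \frac{2 \left(-13\right) 3}{p} = - \frac{78}{p}$)
$o{\left(-26 \right)} - S{\left(-223,-214 \right)} = - \frac{78}{-26} - \left(62 + 2 \left(-214\right)\right) = \left(-78\right) \left(- \frac{1}{26}\right) - \left(62 - 428\right) = 3 - -366 = 3 + 366 = 369$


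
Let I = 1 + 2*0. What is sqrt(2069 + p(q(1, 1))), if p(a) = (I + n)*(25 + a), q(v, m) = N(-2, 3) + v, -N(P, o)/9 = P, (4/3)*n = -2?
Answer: sqrt(2047) ≈ 45.244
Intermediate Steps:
n = -3/2 (n = (3/4)*(-2) = -3/2 ≈ -1.5000)
N(P, o) = -9*P
I = 1 (I = 1 + 0 = 1)
q(v, m) = 18 + v (q(v, m) = -9*(-2) + v = 18 + v)
p(a) = -25/2 - a/2 (p(a) = (1 - 3/2)*(25 + a) = -(25 + a)/2 = -25/2 - a/2)
sqrt(2069 + p(q(1, 1))) = sqrt(2069 + (-25/2 - (18 + 1)/2)) = sqrt(2069 + (-25/2 - 1/2*19)) = sqrt(2069 + (-25/2 - 19/2)) = sqrt(2069 - 22) = sqrt(2047)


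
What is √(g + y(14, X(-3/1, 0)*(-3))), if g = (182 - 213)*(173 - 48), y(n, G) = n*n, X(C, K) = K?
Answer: I*√3679 ≈ 60.655*I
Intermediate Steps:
y(n, G) = n²
g = -3875 (g = -31*125 = -3875)
√(g + y(14, X(-3/1, 0)*(-3))) = √(-3875 + 14²) = √(-3875 + 196) = √(-3679) = I*√3679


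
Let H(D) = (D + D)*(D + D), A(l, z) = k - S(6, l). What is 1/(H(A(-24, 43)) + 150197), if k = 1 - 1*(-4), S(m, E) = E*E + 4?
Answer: 1/1472697 ≈ 6.7903e-7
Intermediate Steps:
S(m, E) = 4 + E² (S(m, E) = E² + 4 = 4 + E²)
k = 5 (k = 1 + 4 = 5)
A(l, z) = 1 - l² (A(l, z) = 5 - (4 + l²) = 5 + (-4 - l²) = 1 - l²)
H(D) = 4*D² (H(D) = (2*D)*(2*D) = 4*D²)
1/(H(A(-24, 43)) + 150197) = 1/(4*(1 - 1*(-24)²)² + 150197) = 1/(4*(1 - 1*576)² + 150197) = 1/(4*(1 - 576)² + 150197) = 1/(4*(-575)² + 150197) = 1/(4*330625 + 150197) = 1/(1322500 + 150197) = 1/1472697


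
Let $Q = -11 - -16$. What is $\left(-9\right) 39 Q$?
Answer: $-1755$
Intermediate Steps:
$Q = 5$ ($Q = -11 + 16 = 5$)
$\left(-9\right) 39 Q = \left(-9\right) 39 \cdot 5 = \left(-351\right) 5 = -1755$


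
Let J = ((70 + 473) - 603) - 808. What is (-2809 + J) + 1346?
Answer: -2331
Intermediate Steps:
J = -868 (J = (543 - 603) - 808 = -60 - 808 = -868)
(-2809 + J) + 1346 = (-2809 - 868) + 1346 = -3677 + 1346 = -2331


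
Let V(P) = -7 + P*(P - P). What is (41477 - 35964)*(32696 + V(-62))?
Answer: 180214457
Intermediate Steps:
V(P) = -7 (V(P) = -7 + P*0 = -7 + 0 = -7)
(41477 - 35964)*(32696 + V(-62)) = (41477 - 35964)*(32696 - 7) = 5513*32689 = 180214457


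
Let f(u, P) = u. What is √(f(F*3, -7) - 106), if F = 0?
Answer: I*√106 ≈ 10.296*I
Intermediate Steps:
√(f(F*3, -7) - 106) = √(0*3 - 106) = √(0 - 106) = √(-106) = I*√106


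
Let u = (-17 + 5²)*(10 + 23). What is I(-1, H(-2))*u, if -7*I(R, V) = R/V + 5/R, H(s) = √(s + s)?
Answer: 1320/7 - 132*I/7 ≈ 188.57 - 18.857*I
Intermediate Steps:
H(s) = √2*√s (H(s) = √(2*s) = √2*√s)
I(R, V) = -5/(7*R) - R/(7*V) (I(R, V) = -(R/V + 5/R)/7 = -(5/R + R/V)/7 = -5/(7*R) - R/(7*V))
u = 264 (u = (-17 + 25)*33 = 8*33 = 264)
I(-1, H(-2))*u = (-5/7/(-1) - ⅐*(-1)/√2*√(-2))*264 = (-5/7*(-1) - ⅐*(-1)/√2*(I*√2))*264 = (5/7 - ⅐*(-1)/2*I)*264 = (5/7 - ⅐*(-1)*(-I/2))*264 = (5/7 - I/14)*264 = 1320/7 - 132*I/7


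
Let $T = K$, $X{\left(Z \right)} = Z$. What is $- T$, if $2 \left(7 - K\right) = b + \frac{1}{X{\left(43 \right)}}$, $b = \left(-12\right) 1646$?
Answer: $- \frac{849937}{86} \approx -9883.0$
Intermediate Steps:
$b = -19752$
$K = \frac{849937}{86}$ ($K = 7 - \frac{-19752 + \frac{1}{43}}{2} = 7 - - \frac{849335}{86} = 7 + \frac{849335}{86} = \frac{849937}{86} \approx 9883.0$)
$T = \frac{849937}{86} \approx 9883.0$
$- T = \left(-1\right) \frac{849937}{86} = - \frac{849937}{86}$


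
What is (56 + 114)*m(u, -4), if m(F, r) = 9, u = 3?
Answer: 1530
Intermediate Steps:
(56 + 114)*m(u, -4) = (56 + 114)*9 = 170*9 = 1530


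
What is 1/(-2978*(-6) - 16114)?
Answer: 1/1754 ≈ 0.00057013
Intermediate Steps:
1/(-2978*(-6) - 16114) = 1/(17868 - 16114) = 1/1754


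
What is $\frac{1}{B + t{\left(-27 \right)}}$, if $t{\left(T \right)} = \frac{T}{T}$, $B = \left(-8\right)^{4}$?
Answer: $\frac{1}{4097} \approx 0.00024408$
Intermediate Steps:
$B = 4096$
$t{\left(T \right)} = 1$
$\frac{1}{B + t{\left(-27 \right)}} = \frac{1}{4096 + 1} = \frac{1}{4097}$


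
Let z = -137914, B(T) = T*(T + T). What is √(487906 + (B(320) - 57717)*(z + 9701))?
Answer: I*√18857464773 ≈ 1.3732e+5*I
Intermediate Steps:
B(T) = 2*T² (B(T) = T*(2*T) = 2*T²)
√(487906 + (B(320) - 57717)*(z + 9701)) = √(487906 + (2*320² - 57717)*(-137914 + 9701)) = √(487906 + (2*102400 - 57717)*(-128213)) = √(487906 + (204800 - 57717)*(-128213)) = √(487906 + 147083*(-128213)) = √(487906 - 18857952679) = √(-18857464773) = I*√18857464773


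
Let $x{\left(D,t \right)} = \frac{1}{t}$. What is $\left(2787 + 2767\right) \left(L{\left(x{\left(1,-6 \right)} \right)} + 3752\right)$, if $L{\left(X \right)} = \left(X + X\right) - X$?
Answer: $\frac{62513047}{3} \approx 2.0838 \cdot 10^{7}$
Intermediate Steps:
$L{\left(X \right)} = X$ ($L{\left(X \right)} = 2 X - X = X$)
$\left(2787 + 2767\right) \left(L{\left(x{\left(1,-6 \right)} \right)} + 3752\right) = \left(2787 + 2767\right) \left(\frac{1}{-6} + 3752\right) = 5554 \left(- \frac{1}{6} + 3752\right) = 5554 \cdot \frac{22511}{6} = \frac{62513047}{3}$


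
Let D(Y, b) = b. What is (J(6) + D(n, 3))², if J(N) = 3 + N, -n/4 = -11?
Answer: 144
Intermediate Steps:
n = 44 (n = -4*(-11) = 44)
(J(6) + D(n, 3))² = ((3 + 6) + 3)² = (9 + 3)² = 12² = 144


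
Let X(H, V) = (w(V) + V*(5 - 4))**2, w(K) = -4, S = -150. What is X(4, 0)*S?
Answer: -2400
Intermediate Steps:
X(H, V) = (-4 + V)**2 (X(H, V) = (-4 + V*(5 - 4))**2 = (-4 + V*1)**2 = (-4 + V)**2)
X(4, 0)*S = (-4 + 0)**2*(-150) = (-4)**2*(-150) = 16*(-150) = -2400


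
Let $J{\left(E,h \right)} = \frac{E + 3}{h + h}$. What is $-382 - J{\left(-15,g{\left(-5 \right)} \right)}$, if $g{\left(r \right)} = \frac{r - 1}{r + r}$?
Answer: $-372$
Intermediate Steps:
$g{\left(r \right)} = \frac{-1 + r}{2 r}$
$J{\left(E,h \right)} = \frac{3 + E}{2 h}$
$-382 - J{\left(-15,g{\left(-5 \right)} \right)} = -382 - \frac{3 - 15}{2 \frac{-1 - 5}{2 \left(-5\right)}} = -382 - \frac{1}{2} \frac{1}{\frac{1}{2} \left(- \frac{1}{5}\right) \left(-6\right)} \left(-12\right) = -382 - \frac{1}{2} \frac{1}{\frac{3}{5}} \left(-12\right) = -382 - \frac{1}{2} \cdot \frac{5}{3} \left(-12\right) = -382 - -10 = -382 + 10 = -372$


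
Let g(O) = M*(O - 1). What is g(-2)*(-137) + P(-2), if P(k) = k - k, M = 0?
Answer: 0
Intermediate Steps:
g(O) = 0 (g(O) = 0*(O - 1) = 0*(-1 + O) = 0)
P(k) = 0
g(-2)*(-137) + P(-2) = 0*(-137) + 0 = 0 + 0 = 0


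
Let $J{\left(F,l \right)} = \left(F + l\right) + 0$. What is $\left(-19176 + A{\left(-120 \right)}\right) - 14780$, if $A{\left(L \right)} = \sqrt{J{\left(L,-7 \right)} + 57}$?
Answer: $-33956 + i \sqrt{70} \approx -33956.0 + 8.3666 i$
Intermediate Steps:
$J{\left(F,l \right)} = F + l$
$A{\left(L \right)} = \sqrt{50 + L}$ ($A{\left(L \right)} = \sqrt{\left(L - 7\right) + 57} = \sqrt{\left(-7 + L\right) + 57} = \sqrt{50 + L}$)
$\left(-19176 + A{\left(-120 \right)}\right) - 14780 = \left(-19176 + \sqrt{50 - 120}\right) - 14780 = \left(-19176 + \sqrt{-70}\right) - 14780 = \left(-19176 + i \sqrt{70}\right) - 14780 = -33956 + i \sqrt{70}$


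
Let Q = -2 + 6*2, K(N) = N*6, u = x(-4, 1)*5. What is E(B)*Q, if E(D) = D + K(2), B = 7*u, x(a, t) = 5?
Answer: 1870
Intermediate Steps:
u = 25 (u = 5*5 = 25)
K(N) = 6*N
B = 175 (B = 7*25 = 175)
E(D) = 12 + D (E(D) = D + 6*2 = D + 12 = 12 + D)
Q = 10 (Q = -2 + 12 = 10)
E(B)*Q = (12 + 175)*10 = 187*10 = 1870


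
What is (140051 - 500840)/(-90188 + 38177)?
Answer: 120263/17337 ≈ 6.9368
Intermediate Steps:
(140051 - 500840)/(-90188 + 38177) = -360789/(-52011) = -360789*(-1/52011) = 120263/17337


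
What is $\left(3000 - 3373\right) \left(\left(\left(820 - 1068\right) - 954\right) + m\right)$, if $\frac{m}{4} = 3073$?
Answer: $-4136570$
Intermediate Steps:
$m = 12292$ ($m = 4 \cdot 3073 = 12292$)
$\left(3000 - 3373\right) \left(\left(\left(820 - 1068\right) - 954\right) + m\right) = \left(3000 - 3373\right) \left(\left(\left(820 - 1068\right) - 954\right) + 12292\right) = - 373 \left(\left(-248 - 954\right) + 12292\right) = - 373 \left(-1202 + 12292\right) = \left(-373\right) 11090 = -4136570$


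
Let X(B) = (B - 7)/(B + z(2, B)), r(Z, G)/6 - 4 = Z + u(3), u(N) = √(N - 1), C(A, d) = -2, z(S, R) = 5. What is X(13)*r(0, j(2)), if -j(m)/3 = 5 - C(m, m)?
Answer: 8 + 2*√2 ≈ 10.828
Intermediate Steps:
j(m) = -21 (j(m) = -3*(5 - 1*(-2)) = -3*(5 + 2) = -3*7 = -21)
u(N) = √(-1 + N)
r(Z, G) = 24 + 6*Z + 6*√2 (r(Z, G) = 24 + 6*(Z + √(-1 + 3)) = 24 + 6*(Z + √2) = 24 + (6*Z + 6*√2) = 24 + 6*Z + 6*√2)
X(B) = (-7 + B)/(5 + B) (X(B) = (B - 7)/(B + 5) = (-7 + B)/(5 + B))
X(13)*r(0, j(2)) = ((-7 + 13)/(5 + 13))*(24 + 6*0 + 6*√2) = (6/18)*(24 + 0 + 6*√2) = ((1/18)*6)*(24 + 6*√2) = (24 + 6*√2)/3 = 8 + 2*√2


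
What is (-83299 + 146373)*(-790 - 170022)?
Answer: -10773796088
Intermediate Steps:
(-83299 + 146373)*(-790 - 170022) = 63074*(-170812) = -10773796088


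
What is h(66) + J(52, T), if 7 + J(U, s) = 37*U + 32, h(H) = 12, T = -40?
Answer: 1961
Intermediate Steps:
J(U, s) = 25 + 37*U (J(U, s) = -7 + (37*U + 32) = -7 + (32 + 37*U) = 25 + 37*U)
h(66) + J(52, T) = 12 + (25 + 37*52) = 12 + (25 + 1924) = 12 + 1949 = 1961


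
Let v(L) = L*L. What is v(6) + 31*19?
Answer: 625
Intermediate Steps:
v(L) = L**2
v(6) + 31*19 = 6**2 + 31*19 = 36 + 589 = 625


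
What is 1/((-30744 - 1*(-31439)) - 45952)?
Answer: -1/45257 ≈ -2.2096e-5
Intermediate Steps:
1/((-30744 - 1*(-31439)) - 45952) = 1/((-30744 + 31439) - 45952) = 1/(695 - 45952) = 1/(-45257) = -1/45257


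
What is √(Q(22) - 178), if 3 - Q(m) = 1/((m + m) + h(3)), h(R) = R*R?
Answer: 2*I*√122907/53 ≈ 13.229*I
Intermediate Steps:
h(R) = R²
Q(m) = 3 - 1/(9 + 2*m) (Q(m) = 3 - 1/((m + m) + 3²) = 3 - 1/(2*m + 9) = 3 - 1/(9 + 2*m))
√(Q(22) - 178) = √(2*(13 + 3*22)/(9 + 2*22) - 178) = √(2*(13 + 66)/(9 + 44) - 178) = √(2*79/53 - 178) = √(2*(1/53)*79 - 178) = √(158/53 - 178) = √(-9276/53) = 2*I*√122907/53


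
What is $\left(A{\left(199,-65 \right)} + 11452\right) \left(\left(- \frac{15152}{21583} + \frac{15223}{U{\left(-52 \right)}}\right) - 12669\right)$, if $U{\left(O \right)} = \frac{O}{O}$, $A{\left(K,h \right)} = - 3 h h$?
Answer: $- \frac{67396876090}{21583} \approx -3.1227 \cdot 10^{6}$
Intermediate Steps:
$A{\left(K,h \right)} = - 3 h^{2}$
$U{\left(O \right)} = 1$
$\left(A{\left(199,-65 \right)} + 11452\right) \left(\left(- \frac{15152}{21583} + \frac{15223}{U{\left(-52 \right)}}\right) - 12669\right) = \left(- 3 \left(-65\right)^{2} + 11452\right) \left(\left(- \frac{15152}{21583} + \frac{15223}{1}\right) - 12669\right) = \left(\left(-3\right) 4225 + 11452\right) \left(\left(\left(-15152\right) \frac{1}{21583} + 15223 \cdot 1\right) - 12669\right) = \left(-12675 + 11452\right) \left(\left(- \frac{15152}{21583} + 15223\right) - 12669\right) = - 1223 \left(\frac{328542857}{21583} - 12669\right) = \left(-1223\right) \frac{55107830}{21583} = - \frac{67396876090}{21583}$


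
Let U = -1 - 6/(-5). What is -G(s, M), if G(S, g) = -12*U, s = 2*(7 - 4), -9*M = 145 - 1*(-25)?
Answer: 12/5 ≈ 2.4000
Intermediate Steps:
M = -170/9 (M = -(145 - 1*(-25))/9 = -(145 + 25)/9 = -1/9*170 = -170/9 ≈ -18.889)
U = 1/5 (U = -1 - 6*(-1)/5 = -1 - 1*(-6/5) = -1 + 6/5 = 1/5 ≈ 0.20000)
s = 6 (s = 2*3 = 6)
G(S, g) = -12/5 (G(S, g) = -12*1/5 = -12/5)
-G(s, M) = -1*(-12/5) = 12/5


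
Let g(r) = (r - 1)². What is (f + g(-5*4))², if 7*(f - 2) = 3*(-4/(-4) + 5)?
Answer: 9728161/49 ≈ 1.9853e+5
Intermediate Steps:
f = 32/7 (f = 2 + (3*(-4/(-4) + 5))/7 = 2 + (3*(-4*(-¼) + 5))/7 = 2 + (3*(1 + 5))/7 = 2 + (3*6)/7 = 2 + (⅐)*18 = 2 + 18/7 = 32/7 ≈ 4.5714)
g(r) = (-1 + r)²
(f + g(-5*4))² = (32/7 + (-1 - 5*4)²)² = (32/7 + (-1 - 20)²)² = (32/7 + (-21)²)² = (32/7 + 441)² = (3119/7)² = 9728161/49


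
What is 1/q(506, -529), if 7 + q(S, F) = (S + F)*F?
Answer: 1/12160 ≈ 8.2237e-5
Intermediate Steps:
q(S, F) = -7 + F*(F + S) (q(S, F) = -7 + (S + F)*F = -7 + (F + S)*F = -7 + F*(F + S))
1/q(506, -529) = 1/(-7 + (-529)² - 529*506) = 1/(-7 + 279841 - 267674) = 1/12160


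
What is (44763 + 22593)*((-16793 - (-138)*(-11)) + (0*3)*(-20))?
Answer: -1233355716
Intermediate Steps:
(44763 + 22593)*((-16793 - (-138)*(-11)) + (0*3)*(-20)) = 67356*((-16793 - 1*1518) + 0*(-20)) = 67356*((-16793 - 1518) + 0) = 67356*(-18311 + 0) = 67356*(-18311) = -1233355716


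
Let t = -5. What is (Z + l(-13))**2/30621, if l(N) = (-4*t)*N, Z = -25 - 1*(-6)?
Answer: 25947/10207 ≈ 2.5421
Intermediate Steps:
Z = -19 (Z = -25 + 6 = -19)
l(N) = 20*N (l(N) = (-4*(-5))*N = 20*N)
(Z + l(-13))**2/30621 = (-19 + 20*(-13))**2/30621 = (-19 - 260)**2*(1/30621) = (-279)**2*(1/30621) = 77841*(1/30621) = 25947/10207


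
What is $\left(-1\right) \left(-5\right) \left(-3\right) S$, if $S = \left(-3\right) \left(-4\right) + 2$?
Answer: $-210$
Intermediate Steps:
$S = 14$ ($S = 12 + 2 = 14$)
$\left(-1\right) \left(-5\right) \left(-3\right) S = \left(-1\right) \left(-5\right) \left(-3\right) 14 = 5 \left(-3\right) 14 = \left(-15\right) 14 = -210$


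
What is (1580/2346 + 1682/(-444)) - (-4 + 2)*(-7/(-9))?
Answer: -406037/260406 ≈ -1.5592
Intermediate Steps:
(1580/2346 + 1682/(-444)) - (-4 + 2)*(-7/(-9)) = (1580*(1/2346) + 1682*(-1/444)) - (-2)*(-7*(-⅑)) = (790/1173 - 841/222) - (-2)*7/9 = -270371/86802 - 1*(-14/9) = -270371/86802 + 14/9 = -406037/260406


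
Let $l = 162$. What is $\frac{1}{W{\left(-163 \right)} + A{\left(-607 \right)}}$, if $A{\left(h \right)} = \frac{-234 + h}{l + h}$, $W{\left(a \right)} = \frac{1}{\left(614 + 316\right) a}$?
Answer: $\frac{13491510}{25497349} \approx 0.52913$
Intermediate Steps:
$W{\left(a \right)} = \frac{1}{930 a}$
$A{\left(h \right)} = \frac{-234 + h}{162 + h}$
$\frac{1}{W{\left(-163 \right)} + A{\left(-607 \right)}} = \frac{1}{\frac{1}{930 \left(-163\right)} + \frac{-234 - 607}{162 - 607}} = \frac{1}{\frac{1}{930} \left(- \frac{1}{163}\right) + \frac{1}{-445} \left(-841\right)} = \frac{1}{- \frac{1}{151590} - - \frac{841}{445}} = \frac{1}{- \frac{1}{151590} + \frac{841}{445}} = \frac{1}{\frac{25497349}{13491510}} = \frac{13491510}{25497349}$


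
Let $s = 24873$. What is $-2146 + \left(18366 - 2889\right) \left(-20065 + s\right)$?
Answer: $74411270$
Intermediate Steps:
$-2146 + \left(18366 - 2889\right) \left(-20065 + s\right) = -2146 + \left(18366 - 2889\right) \left(-20065 + 24873\right) = -2146 + 15477 \cdot 4808 = -2146 + 74413416 = 74411270$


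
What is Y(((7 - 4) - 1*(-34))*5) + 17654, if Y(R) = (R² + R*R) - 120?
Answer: 85984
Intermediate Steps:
Y(R) = -120 + 2*R² (Y(R) = (R² + R²) - 120 = 2*R² - 120 = -120 + 2*R²)
Y(((7 - 4) - 1*(-34))*5) + 17654 = (-120 + 2*(((7 - 4) - 1*(-34))*5)²) + 17654 = (-120 + 2*((3 + 34)*5)²) + 17654 = (-120 + 2*(37*5)²) + 17654 = (-120 + 2*185²) + 17654 = (-120 + 2*34225) + 17654 = (-120 + 68450) + 17654 = 68330 + 17654 = 85984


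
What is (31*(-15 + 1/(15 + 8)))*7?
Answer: -74648/23 ≈ -3245.6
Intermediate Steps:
(31*(-15 + 1/(15 + 8)))*7 = (31*(-15 + 1/23))*7 = (31*(-344/23))*7 = -10664/23*7 = -74648/23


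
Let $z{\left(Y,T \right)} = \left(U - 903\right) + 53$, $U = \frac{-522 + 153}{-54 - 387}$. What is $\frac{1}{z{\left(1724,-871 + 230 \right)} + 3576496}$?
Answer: $\frac{49}{175206695} \approx 2.7967 \cdot 10^{-7}$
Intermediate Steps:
$U = \frac{41}{49}$ ($U = - \frac{369}{-441} = \left(-369\right) \left(- \frac{1}{441}\right) = \frac{41}{49} \approx 0.83673$)
$z{\left(Y,T \right)} = - \frac{41609}{49}$ ($z{\left(Y,T \right)} = \left(\frac{41}{49} - 903\right) + 53 = - \frac{44206}{49} + 53 = - \frac{41609}{49}$)
$\frac{1}{z{\left(1724,-871 + 230 \right)} + 3576496} = \frac{1}{- \frac{41609}{49} + 3576496} = \frac{1}{\frac{175206695}{49}} = \frac{49}{175206695}$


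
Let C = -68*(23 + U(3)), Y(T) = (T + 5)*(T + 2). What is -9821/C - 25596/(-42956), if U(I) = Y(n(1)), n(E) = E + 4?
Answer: 145934995/67913436 ≈ 2.1488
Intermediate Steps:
n(E) = 4 + E
Y(T) = (2 + T)*(5 + T) (Y(T) = (5 + T)*(2 + T) = (2 + T)*(5 + T))
U(I) = 70 (U(I) = 10 + (4 + 1)² + 7*(4 + 1) = 10 + 5² + 7*5 = 10 + 25 + 35 = 70)
C = -6324 (C = -68*(23 + 70) = -68*93 = -6324)
-9821/C - 25596/(-42956) = -9821/(-6324) - 25596/(-42956) = -9821*(-1/6324) - 25596*(-1/42956) = 9821/6324 + 6399/10739 = 145934995/67913436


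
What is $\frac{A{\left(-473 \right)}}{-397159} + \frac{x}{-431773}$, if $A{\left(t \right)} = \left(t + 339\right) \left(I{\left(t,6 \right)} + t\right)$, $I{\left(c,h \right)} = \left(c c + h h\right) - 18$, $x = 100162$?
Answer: $\frac{12878313523710}{171482532907} \approx 75.1$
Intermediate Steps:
$I{\left(c,h \right)} = -18 + c^{2} + h^{2}$ ($I{\left(c,h \right)} = \left(c^{2} + h^{2}\right) - 18 = -18 + c^{2} + h^{2}$)
$A{\left(t \right)} = \left(339 + t\right) \left(18 + t + t^{2}\right)$ ($A{\left(t \right)} = \left(t + 339\right) \left(\left(-18 + t^{2} + 6^{2}\right) + t\right) = \left(339 + t\right) \left(\left(-18 + t^{2} + 36\right) + t\right) = \left(339 + t\right) \left(\left(18 + t^{2}\right) + t\right) = \left(339 + t\right) \left(18 + t + t^{2}\right)$)
$\frac{A{\left(-473 \right)}}{-397159} + \frac{x}{-431773} = \frac{6102 + \left(-473\right)^{3} + 340 \left(-473\right)^{2} + 357 \left(-473\right)}{-397159} + \frac{100162}{-431773} = \left(6102 - 105823817 + 340 \cdot 223729 - 168861\right) \left(- \frac{1}{397159}\right) + 100162 \left(- \frac{1}{431773}\right) = \left(6102 - 105823817 + 76067860 - 168861\right) \left(- \frac{1}{397159}\right) - \frac{100162}{431773} = \left(-29918716\right) \left(- \frac{1}{397159}\right) - \frac{100162}{431773} = \frac{29918716}{397159} - \frac{100162}{431773} = \frac{12878313523710}{171482532907}$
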